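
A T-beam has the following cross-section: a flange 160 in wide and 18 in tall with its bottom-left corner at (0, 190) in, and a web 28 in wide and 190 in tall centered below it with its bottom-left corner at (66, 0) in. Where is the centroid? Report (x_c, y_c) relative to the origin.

Part | A | x̄ᵢ | ȳᵢ | A·x̄ᵢ | A·ȳᵢ
web | 5320.00 | 80.00 | 95.00 | 425600.00 | 505400.00
flange | 2880.00 | 80.00 | 199.00 | 230400.00 | 573120.00
Σ | 8200.00 |  |  | 656000.00 | 1078520.00
x_c = 656000.00 / 8200.00 = 80.00 in
y_c = 1078520.00 / 8200.00 = 131.53 in

x_c = 80.00 in, y_c = 131.53 in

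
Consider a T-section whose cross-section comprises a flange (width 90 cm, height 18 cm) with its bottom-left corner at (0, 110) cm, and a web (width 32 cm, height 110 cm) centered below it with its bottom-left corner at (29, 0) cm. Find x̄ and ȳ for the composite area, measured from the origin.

web: A = 32 × 110 = 3520.00, centroid at (45.00, 55.00).
flange: A = 90 × 18 = 1620.00, centroid at (45.00, 119.00).
ΣA = 5140.00 cm², ΣAx̄ = 231300.00 cm³, ΣAȳ = 386380.00 cm³.
x̄ = 231300.00/5140.00 = 45.00 cm; ȳ = 386380.00/5140.00 = 75.17 cm.

x̄ = 45.00 cm, ȳ = 75.17 cm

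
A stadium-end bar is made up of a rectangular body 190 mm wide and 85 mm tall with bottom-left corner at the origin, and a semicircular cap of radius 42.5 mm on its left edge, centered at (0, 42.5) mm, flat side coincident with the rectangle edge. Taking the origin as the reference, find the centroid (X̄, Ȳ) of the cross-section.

Part | A | x̄ᵢ | ȳᵢ | A·x̄ᵢ | A·ȳᵢ
rectangular body | 16150.00 | 95.00 | 42.50 | 1534250.00 | 686375.00
semicircular end | 2837.25 | -18.04 | 42.50 | -51177.08 | 120583.16
Σ | 18987.25 |  |  | 1483072.92 | 806958.16
X̄ = 1483072.92 / 18987.25 = 78.11 mm
Ȳ = 806958.16 / 18987.25 = 42.50 mm

X̄ = 78.11 mm, Ȳ = 42.50 mm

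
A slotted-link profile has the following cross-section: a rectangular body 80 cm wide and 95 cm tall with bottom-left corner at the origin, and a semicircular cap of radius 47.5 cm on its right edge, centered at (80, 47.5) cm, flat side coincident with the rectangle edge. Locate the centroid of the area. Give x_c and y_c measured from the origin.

x_c = 59.13 cm, y_c = 47.50 cm

rectangular body: A = 80 × 95 = 7600.00, centroid at (40.00, 47.50).
semicircular end: A = ½π·47.5² = 3544.11, centroid at (100.16, 47.50).
ΣA = 11144.11 cm², ΣAx_c = 658976.65 cm³, ΣAy_c = 529345.19 cm³.
x_c = 658976.65/11144.11 = 59.13 cm; y_c = 529345.19/11144.11 = 47.50 cm.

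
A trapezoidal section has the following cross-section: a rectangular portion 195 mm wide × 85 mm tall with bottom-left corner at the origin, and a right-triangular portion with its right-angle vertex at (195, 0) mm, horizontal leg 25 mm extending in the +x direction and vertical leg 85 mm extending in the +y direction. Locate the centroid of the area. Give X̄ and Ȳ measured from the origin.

X̄ = 103.88 mm, Ȳ = 41.65 mm

rectangular portion: A = 195 × 85 = 16575.00, centroid at (97.50, 42.50).
triangular portion: A = ½·25·85 = 1062.50, centroid at (203.33, 28.33).
ΣA = 17637.50 mm², ΣAX̄ = 1832104.17 mm³, ΣAȲ = 734541.67 mm³.
X̄ = 1832104.17/17637.50 = 103.88 mm; Ȳ = 734541.67/17637.50 = 41.65 mm.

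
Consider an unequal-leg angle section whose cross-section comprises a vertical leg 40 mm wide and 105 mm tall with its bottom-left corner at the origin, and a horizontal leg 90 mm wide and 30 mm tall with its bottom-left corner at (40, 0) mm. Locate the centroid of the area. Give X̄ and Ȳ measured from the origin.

X̄ = 45.43 mm, Ȳ = 37.83 mm

vertical leg: A = 40 × 105 = 4200.00, centroid at (20.00, 52.50).
horizontal leg: A = 90 × 30 = 2700.00, centroid at (85.00, 15.00).
ΣA = 6900.00 mm²
ΣAX̄ = (4200.00)(20.00) + (2700.00)(85.00) = 313500.00 mm³
ΣAȲ = (4200.00)(52.50) + (2700.00)(15.00) = 261000.00 mm³
X̄ = 313500.00 / 6900.00 = 45.43 mm
Ȳ = 261000.00 / 6900.00 = 37.83 mm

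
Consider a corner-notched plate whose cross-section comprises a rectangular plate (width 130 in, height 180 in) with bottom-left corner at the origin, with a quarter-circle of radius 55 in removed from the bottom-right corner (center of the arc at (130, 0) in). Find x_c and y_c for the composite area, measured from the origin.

Part | A | x̄ᵢ | ȳᵢ | A·x̄ᵢ | A·ȳᵢ
plate | 23400.00 | 65.00 | 90.00 | 1521000.00 | 2106000.00
removed quarter-circle | -2375.83 | 106.66 | 23.34 | -253399.49 | -55458.33
Σ | 21024.17 |  |  | 1267600.51 | 2050541.67
x_c = 1267600.51 / 21024.17 = 60.29 in
y_c = 2050541.67 / 21024.17 = 97.53 in

x_c = 60.29 in, y_c = 97.53 in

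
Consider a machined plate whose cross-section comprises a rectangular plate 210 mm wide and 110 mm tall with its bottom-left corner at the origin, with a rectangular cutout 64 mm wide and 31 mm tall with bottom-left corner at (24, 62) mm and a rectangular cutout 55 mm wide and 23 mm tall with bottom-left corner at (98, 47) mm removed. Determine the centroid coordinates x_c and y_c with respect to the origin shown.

x_c = 108.59 mm, y_c = 52.53 mm

plate: A = 210 × 110 = 23100.00, centroid at (105.00, 55.00).
hole 1: A = −(64 × 31) = -1984.00, centroid at (56.00, 77.50).
hole 2: A = −(55 × 23) = -1265.00, centroid at (125.50, 58.50).
ΣA = 19851.00 mm²
ΣAx_c = (23100.00)(105.00) + (-1984.00)(56.00) + (-1265.00)(125.50) = 2155638.50 mm³
ΣAy_c = (23100.00)(55.00) + (-1984.00)(77.50) + (-1265.00)(58.50) = 1042737.50 mm³
x_c = 2155638.50 / 19851.00 = 108.59 mm
y_c = 1042737.50 / 19851.00 = 52.53 mm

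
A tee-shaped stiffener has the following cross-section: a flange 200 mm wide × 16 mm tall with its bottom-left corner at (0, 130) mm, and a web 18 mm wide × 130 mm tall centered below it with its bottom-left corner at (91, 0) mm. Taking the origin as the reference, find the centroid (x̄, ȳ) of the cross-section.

Part | A | x̄ᵢ | ȳᵢ | A·x̄ᵢ | A·ȳᵢ
web | 2340.00 | 100.00 | 65.00 | 234000.00 | 152100.00
flange | 3200.00 | 100.00 | 138.00 | 320000.00 | 441600.00
Σ | 5540.00 |  |  | 554000.00 | 593700.00
x̄ = 554000.00 / 5540.00 = 100.00 mm
ȳ = 593700.00 / 5540.00 = 107.17 mm

x̄ = 100.00 mm, ȳ = 107.17 mm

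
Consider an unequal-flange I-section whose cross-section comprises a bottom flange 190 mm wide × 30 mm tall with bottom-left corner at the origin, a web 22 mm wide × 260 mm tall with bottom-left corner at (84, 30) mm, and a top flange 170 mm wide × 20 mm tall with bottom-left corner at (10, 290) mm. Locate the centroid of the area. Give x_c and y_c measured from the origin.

x_c = 95.00 mm, y_c = 136.35 mm

bottom flange: A = 190 × 30 = 5700.00, centroid at (95.00, 15.00).
web: A = 22 × 260 = 5720.00, centroid at (95.00, 160.00).
top flange: A = 170 × 20 = 3400.00, centroid at (95.00, 300.00).
ΣA = 14820.00 mm², ΣAx_c = 1407900.00 mm³, ΣAy_c = 2020700.00 mm³.
x_c = 1407900.00/14820.00 = 95.00 mm; y_c = 2020700.00/14820.00 = 136.35 mm.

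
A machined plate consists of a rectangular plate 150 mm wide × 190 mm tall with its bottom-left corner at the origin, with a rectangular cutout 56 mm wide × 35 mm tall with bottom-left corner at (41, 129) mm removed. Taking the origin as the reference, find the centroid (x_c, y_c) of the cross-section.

Part | A | x̄ᵢ | ȳᵢ | A·x̄ᵢ | A·ȳᵢ
plate | 28500.00 | 75.00 | 95.00 | 2137500.00 | 2707500.00
hole | -1960.00 | 69.00 | 146.50 | -135240.00 | -287140.00
Σ | 26540.00 |  |  | 2002260.00 | 2420360.00
x_c = 2002260.00 / 26540.00 = 75.44 mm
y_c = 2420360.00 / 26540.00 = 91.20 mm

x_c = 75.44 mm, y_c = 91.20 mm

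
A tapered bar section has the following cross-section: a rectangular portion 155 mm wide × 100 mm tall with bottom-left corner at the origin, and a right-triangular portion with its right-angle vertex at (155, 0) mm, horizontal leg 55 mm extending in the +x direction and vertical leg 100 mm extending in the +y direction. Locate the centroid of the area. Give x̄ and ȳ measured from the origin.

rectangular portion: A = 155 × 100 = 15500.00, centroid at (77.50, 50.00).
triangular portion: A = ½·55·100 = 2750.00, centroid at (173.33, 33.33).
ΣA = 18250.00 mm², ΣAx̄ = 1677916.67 mm³, ΣAȳ = 866666.67 mm³.
x̄ = 1677916.67/18250.00 = 91.94 mm; ȳ = 866666.67/18250.00 = 47.49 mm.

x̄ = 91.94 mm, ȳ = 47.49 mm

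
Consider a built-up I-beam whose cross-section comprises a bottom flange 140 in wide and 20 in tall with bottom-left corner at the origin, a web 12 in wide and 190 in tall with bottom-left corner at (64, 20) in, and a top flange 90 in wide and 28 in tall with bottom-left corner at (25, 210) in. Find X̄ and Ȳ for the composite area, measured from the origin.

bottom flange: A = 140 × 20 = 2800.00, centroid at (70.00, 10.00).
web: A = 12 × 190 = 2280.00, centroid at (70.00, 115.00).
top flange: A = 90 × 28 = 2520.00, centroid at (70.00, 224.00).
ΣA = 7600.00 in²
ΣAX̄ = (2800.00)(70.00) + (2280.00)(70.00) + (2520.00)(70.00) = 532000.00 in³
ΣAȲ = (2800.00)(10.00) + (2280.00)(115.00) + (2520.00)(224.00) = 854680.00 in³
X̄ = 532000.00 / 7600.00 = 70.00 in
Ȳ = 854680.00 / 7600.00 = 112.46 in

X̄ = 70.00 in, Ȳ = 112.46 in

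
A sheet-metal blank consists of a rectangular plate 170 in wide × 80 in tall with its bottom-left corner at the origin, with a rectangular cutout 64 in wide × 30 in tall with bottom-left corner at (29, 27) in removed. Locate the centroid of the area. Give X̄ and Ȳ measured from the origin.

plate: A = 170 × 80 = 13600.00, centroid at (85.00, 40.00).
hole: A = −(64 × 30) = -1920.00, centroid at (61.00, 42.00).
ΣA = 11680.00 in²
ΣAX̄ = (13600.00)(85.00) + (-1920.00)(61.00) = 1038880.00 in³
ΣAȲ = (13600.00)(40.00) + (-1920.00)(42.00) = 463360.00 in³
X̄ = 1038880.00 / 11680.00 = 88.95 in
Ȳ = 463360.00 / 11680.00 = 39.67 in

X̄ = 88.95 in, Ȳ = 39.67 in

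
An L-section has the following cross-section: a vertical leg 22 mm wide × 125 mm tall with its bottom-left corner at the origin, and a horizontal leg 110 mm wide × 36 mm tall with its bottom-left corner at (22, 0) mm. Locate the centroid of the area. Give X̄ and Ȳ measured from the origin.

X̄ = 49.95 mm, Ȳ = 36.24 mm

vertical leg: A = 22 × 125 = 2750.00, centroid at (11.00, 62.50).
horizontal leg: A = 110 × 36 = 3960.00, centroid at (77.00, 18.00).
ΣA = 6710.00 mm²
ΣAX̄ = (2750.00)(11.00) + (3960.00)(77.00) = 335170.00 mm³
ΣAȲ = (2750.00)(62.50) + (3960.00)(18.00) = 243155.00 mm³
X̄ = 335170.00 / 6710.00 = 49.95 mm
Ȳ = 243155.00 / 6710.00 = 36.24 mm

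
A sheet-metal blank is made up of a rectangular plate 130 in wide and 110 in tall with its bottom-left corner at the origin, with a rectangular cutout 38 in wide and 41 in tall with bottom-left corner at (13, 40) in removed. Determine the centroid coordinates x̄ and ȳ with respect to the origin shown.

plate: A = 130 × 110 = 14300.00, centroid at (65.00, 55.00).
hole: A = −(38 × 41) = -1558.00, centroid at (32.00, 60.50).
ΣA = 12742.00 in², ΣAx̄ = 879644.00 in³, ΣAȳ = 692241.00 in³.
x̄ = 879644.00/12742.00 = 69.04 in; ȳ = 692241.00/12742.00 = 54.33 in.

x̄ = 69.04 in, ȳ = 54.33 in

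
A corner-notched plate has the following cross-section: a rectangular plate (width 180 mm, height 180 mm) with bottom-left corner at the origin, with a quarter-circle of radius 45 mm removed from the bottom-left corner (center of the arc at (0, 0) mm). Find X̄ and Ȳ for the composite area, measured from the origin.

X̄ = 93.66 mm, Ȳ = 93.66 mm

Part | A | x̄ᵢ | ȳᵢ | A·x̄ᵢ | A·ȳᵢ
plate | 32400.00 | 90.00 | 90.00 | 2916000.00 | 2916000.00
removed quarter-circle | -1590.43 | 19.10 | 19.10 | -30375.00 | -30375.00
Σ | 30809.57 |  |  | 2885625.00 | 2885625.00
X̄ = 2885625.00 / 30809.57 = 93.66 mm
Ȳ = 2885625.00 / 30809.57 = 93.66 mm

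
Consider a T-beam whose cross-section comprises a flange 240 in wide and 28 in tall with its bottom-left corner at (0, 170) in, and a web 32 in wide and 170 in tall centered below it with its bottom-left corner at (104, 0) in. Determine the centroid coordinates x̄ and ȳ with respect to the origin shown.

web: A = 32 × 170 = 5440.00, centroid at (120.00, 85.00).
flange: A = 240 × 28 = 6720.00, centroid at (120.00, 184.00).
ΣA = 12160.00 in²
ΣAx̄ = (5440.00)(120.00) + (6720.00)(120.00) = 1459200.00 in³
ΣAȳ = (5440.00)(85.00) + (6720.00)(184.00) = 1698880.00 in³
x̄ = 1459200.00 / 12160.00 = 120.00 in
ȳ = 1698880.00 / 12160.00 = 139.71 in

x̄ = 120.00 in, ȳ = 139.71 in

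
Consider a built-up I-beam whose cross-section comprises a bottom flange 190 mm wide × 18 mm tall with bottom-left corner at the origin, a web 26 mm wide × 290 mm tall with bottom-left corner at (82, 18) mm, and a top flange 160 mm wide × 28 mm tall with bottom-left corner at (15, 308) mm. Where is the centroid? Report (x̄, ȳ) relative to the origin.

x̄ = 95.00 mm, ȳ = 175.02 mm

bottom flange: A = 190 × 18 = 3420.00, centroid at (95.00, 9.00).
web: A = 26 × 290 = 7540.00, centroid at (95.00, 163.00).
top flange: A = 160 × 28 = 4480.00, centroid at (95.00, 322.00).
ΣA = 15440.00 mm²
ΣAx̄ = (3420.00)(95.00) + (7540.00)(95.00) + (4480.00)(95.00) = 1466800.00 mm³
ΣAȳ = (3420.00)(9.00) + (7540.00)(163.00) + (4480.00)(322.00) = 2702360.00 mm³
x̄ = 1466800.00 / 15440.00 = 95.00 mm
ȳ = 2702360.00 / 15440.00 = 175.02 mm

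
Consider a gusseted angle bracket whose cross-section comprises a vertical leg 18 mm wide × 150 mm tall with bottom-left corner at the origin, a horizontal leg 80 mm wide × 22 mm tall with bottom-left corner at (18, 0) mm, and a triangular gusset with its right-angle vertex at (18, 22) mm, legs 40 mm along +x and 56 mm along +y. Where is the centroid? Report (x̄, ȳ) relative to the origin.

vertical leg: A = 18 × 150 = 2700.00, centroid at (9.00, 75.00).
horizontal leg: A = 80 × 22 = 1760.00, centroid at (58.00, 11.00).
gusset: A = ½·40·56 = 1120.00, centroid at (31.33, 40.67).
ΣA = 5580.00 mm², ΣAx̄ = 161473.33 mm³, ΣAȳ = 267406.67 mm³.
x̄ = 161473.33/5580.00 = 28.94 mm; ȳ = 267406.67/5580.00 = 47.92 mm.

x̄ = 28.94 mm, ȳ = 47.92 mm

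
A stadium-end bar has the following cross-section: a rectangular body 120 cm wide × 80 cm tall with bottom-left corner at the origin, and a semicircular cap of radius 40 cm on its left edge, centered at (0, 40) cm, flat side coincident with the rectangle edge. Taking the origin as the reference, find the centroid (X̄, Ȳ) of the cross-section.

X̄ = 44.03 cm, Ȳ = 40.00 cm

rectangular body: A = 120 × 80 = 9600.00, centroid at (60.00, 40.00).
semicircular end: A = ½π·40² = 2513.27, centroid at (-16.98, 40.00).
ΣA = 12113.27 cm²
ΣAX̄ = (9600.00)(60.00) + (2513.27)(-16.98) = 533333.33 cm³
ΣAȲ = (9600.00)(40.00) + (2513.27)(40.00) = 484530.96 cm³
X̄ = 533333.33 / 12113.27 = 44.03 cm
Ȳ = 484530.96 / 12113.27 = 40.00 cm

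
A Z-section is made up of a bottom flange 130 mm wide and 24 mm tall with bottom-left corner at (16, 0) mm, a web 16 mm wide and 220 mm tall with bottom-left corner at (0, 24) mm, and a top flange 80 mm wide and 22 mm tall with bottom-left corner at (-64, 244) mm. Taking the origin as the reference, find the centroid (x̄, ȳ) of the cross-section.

x̄ = 28.41 mm, ȳ = 114.04 mm

bottom flange: A = 130 × 24 = 3120.00, centroid at (81.00, 12.00).
web: A = 16 × 220 = 3520.00, centroid at (8.00, 134.00).
top flange: A = 80 × 22 = 1760.00, centroid at (-24.00, 255.00).
ΣA = 8400.00 mm², ΣAx̄ = 238640.00 mm³, ΣAȳ = 957920.00 mm³.
x̄ = 238640.00/8400.00 = 28.41 mm; ȳ = 957920.00/8400.00 = 114.04 mm.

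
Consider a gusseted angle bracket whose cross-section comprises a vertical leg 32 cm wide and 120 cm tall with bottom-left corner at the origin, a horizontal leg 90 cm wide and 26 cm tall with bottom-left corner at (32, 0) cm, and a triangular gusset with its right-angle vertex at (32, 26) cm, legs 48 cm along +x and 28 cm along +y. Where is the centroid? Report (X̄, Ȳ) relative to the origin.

vertical leg: A = 32 × 120 = 3840.00, centroid at (16.00, 60.00).
horizontal leg: A = 90 × 26 = 2340.00, centroid at (77.00, 13.00).
gusset: A = ½·48·28 = 672.00, centroid at (48.00, 35.33).
ΣA = 6852.00 cm²
ΣAX̄ = (3840.00)(16.00) + (2340.00)(77.00) + (672.00)(48.00) = 273876.00 cm³
ΣAȲ = (3840.00)(60.00) + (2340.00)(13.00) + (672.00)(35.33) = 284564.00 cm³
X̄ = 273876.00 / 6852.00 = 39.97 cm
Ȳ = 284564.00 / 6852.00 = 41.53 cm

X̄ = 39.97 cm, Ȳ = 41.53 cm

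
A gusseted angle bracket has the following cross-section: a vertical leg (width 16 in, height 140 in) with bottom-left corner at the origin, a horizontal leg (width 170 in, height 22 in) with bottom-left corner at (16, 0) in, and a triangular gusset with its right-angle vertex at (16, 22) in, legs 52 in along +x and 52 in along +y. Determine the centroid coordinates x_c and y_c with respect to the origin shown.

Part | A | x̄ᵢ | ȳᵢ | A·x̄ᵢ | A·ȳᵢ
vertical leg | 2240.00 | 8.00 | 70.00 | 17920.00 | 156800.00
horizontal leg | 3740.00 | 101.00 | 11.00 | 377740.00 | 41140.00
gusset | 1352.00 | 33.33 | 39.33 | 45066.67 | 53178.67
Σ | 7332.00 |  |  | 440726.67 | 251118.67
x_c = 440726.67 / 7332.00 = 60.11 in
y_c = 251118.67 / 7332.00 = 34.25 in

x_c = 60.11 in, y_c = 34.25 in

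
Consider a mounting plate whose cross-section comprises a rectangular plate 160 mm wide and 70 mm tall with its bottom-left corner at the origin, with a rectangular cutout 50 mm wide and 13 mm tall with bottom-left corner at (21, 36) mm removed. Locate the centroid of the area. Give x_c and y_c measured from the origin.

x_c = 82.09 mm, y_c = 34.54 mm

Part | A | x̄ᵢ | ȳᵢ | A·x̄ᵢ | A·ȳᵢ
plate | 11200.00 | 80.00 | 35.00 | 896000.00 | 392000.00
hole | -650.00 | 46.00 | 42.50 | -29900.00 | -27625.00
Σ | 10550.00 |  |  | 866100.00 | 364375.00
x_c = 866100.00 / 10550.00 = 82.09 mm
y_c = 364375.00 / 10550.00 = 34.54 mm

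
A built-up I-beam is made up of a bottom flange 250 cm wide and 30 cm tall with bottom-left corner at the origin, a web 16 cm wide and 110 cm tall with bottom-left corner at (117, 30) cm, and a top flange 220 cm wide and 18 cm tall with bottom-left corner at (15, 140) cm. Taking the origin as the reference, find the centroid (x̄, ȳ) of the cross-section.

bottom flange: A = 250 × 30 = 7500.00, centroid at (125.00, 15.00).
web: A = 16 × 110 = 1760.00, centroid at (125.00, 85.00).
top flange: A = 220 × 18 = 3960.00, centroid at (125.00, 149.00).
ΣA = 13220.00 cm²
ΣAx̄ = (7500.00)(125.00) + (1760.00)(125.00) + (3960.00)(125.00) = 1652500.00 cm³
ΣAȳ = (7500.00)(15.00) + (1760.00)(85.00) + (3960.00)(149.00) = 852140.00 cm³
x̄ = 1652500.00 / 13220.00 = 125.00 cm
ȳ = 852140.00 / 13220.00 = 64.46 cm

x̄ = 125.00 cm, ȳ = 64.46 cm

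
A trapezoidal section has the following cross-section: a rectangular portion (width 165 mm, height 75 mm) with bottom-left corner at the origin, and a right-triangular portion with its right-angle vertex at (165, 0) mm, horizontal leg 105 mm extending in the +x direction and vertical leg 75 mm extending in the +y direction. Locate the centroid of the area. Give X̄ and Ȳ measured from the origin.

X̄ = 110.86 mm, Ȳ = 34.48 mm

rectangular portion: A = 165 × 75 = 12375.00, centroid at (82.50, 37.50).
triangular portion: A = ½·105·75 = 3937.50, centroid at (200.00, 25.00).
ΣA = 16312.50 mm², ΣAX̄ = 1808437.50 mm³, ΣAȲ = 562500.00 mm³.
X̄ = 1808437.50/16312.50 = 110.86 mm; Ȳ = 562500.00/16312.50 = 34.48 mm.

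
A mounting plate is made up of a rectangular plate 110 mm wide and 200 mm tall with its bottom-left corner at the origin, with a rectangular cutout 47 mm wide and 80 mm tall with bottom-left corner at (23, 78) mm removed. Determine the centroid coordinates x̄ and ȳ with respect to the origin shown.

x̄ = 56.75 mm, ȳ = 96.29 mm

Part | A | x̄ᵢ | ȳᵢ | A·x̄ᵢ | A·ȳᵢ
plate | 22000.00 | 55.00 | 100.00 | 1210000.00 | 2200000.00
hole | -3760.00 | 46.50 | 118.00 | -174840.00 | -443680.00
Σ | 18240.00 |  |  | 1035160.00 | 1756320.00
x̄ = 1035160.00 / 18240.00 = 56.75 mm
ȳ = 1756320.00 / 18240.00 = 96.29 mm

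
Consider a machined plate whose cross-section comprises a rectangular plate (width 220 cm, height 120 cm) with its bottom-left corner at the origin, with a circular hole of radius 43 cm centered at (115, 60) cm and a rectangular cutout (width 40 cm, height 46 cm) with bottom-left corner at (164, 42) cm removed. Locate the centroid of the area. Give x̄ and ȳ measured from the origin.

x̄ = 101.19 cm, ȳ = 59.51 cm

plate: A = 220 × 120 = 26400.00, centroid at (110.00, 60.00).
hole 1: A = −π·43² = -5808.80, centroid at (115.00, 60.00).
hole 2: A = −(40 × 46) = -1840.00, centroid at (184.00, 65.00).
ΣA = 18751.20 cm²
ΣAx̄ = (26400.00)(110.00) + (-5808.80)(115.00) + (-1840.00)(184.00) = 1897427.45 cm³
ΣAȳ = (26400.00)(60.00) + (-5808.80)(60.00) + (-1840.00)(65.00) = 1115871.71 cm³
x̄ = 1897427.45 / 18751.20 = 101.19 cm
ȳ = 1115871.71 / 18751.20 = 59.51 cm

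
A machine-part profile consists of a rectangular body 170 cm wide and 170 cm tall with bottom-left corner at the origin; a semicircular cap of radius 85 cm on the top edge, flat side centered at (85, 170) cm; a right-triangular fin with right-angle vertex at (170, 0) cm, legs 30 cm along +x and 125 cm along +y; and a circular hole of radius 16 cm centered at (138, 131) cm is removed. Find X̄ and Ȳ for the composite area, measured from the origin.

rectangular body: A = 170 × 170 = 28900.00, centroid at (85.00, 85.00).
semicircular top: A = ½π·85² = 11349.00, centroid at (85.00, 206.08).
triangular fin: A = ½·30·125 = 1875.00, centroid at (180.00, 41.67).
hole: A = −π·16² = -804.25, centroid at (138.00, 131.00).
ΣA = 41319.76 cm², ΣAX̄ = 3647679.11 cm³, ΣAȲ = 4768015.80 cm³.
X̄ = 3647679.11/41319.76 = 88.28 cm; Ȳ = 4768015.80/41319.76 = 115.39 cm.

X̄ = 88.28 cm, Ȳ = 115.39 cm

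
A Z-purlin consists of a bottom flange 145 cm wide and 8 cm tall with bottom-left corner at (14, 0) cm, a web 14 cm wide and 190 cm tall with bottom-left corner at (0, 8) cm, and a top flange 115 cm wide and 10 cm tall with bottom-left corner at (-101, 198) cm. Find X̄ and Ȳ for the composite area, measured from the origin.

bottom flange: A = 145 × 8 = 1160.00, centroid at (86.50, 4.00).
web: A = 14 × 190 = 2660.00, centroid at (7.00, 103.00).
top flange: A = 115 × 10 = 1150.00, centroid at (-43.50, 203.00).
ΣA = 4970.00 cm², ΣAX̄ = 68935.00 cm³, ΣAȲ = 512070.00 cm³.
X̄ = 68935.00/4970.00 = 13.87 cm; Ȳ = 512070.00/4970.00 = 103.03 cm.

X̄ = 13.87 cm, Ȳ = 103.03 cm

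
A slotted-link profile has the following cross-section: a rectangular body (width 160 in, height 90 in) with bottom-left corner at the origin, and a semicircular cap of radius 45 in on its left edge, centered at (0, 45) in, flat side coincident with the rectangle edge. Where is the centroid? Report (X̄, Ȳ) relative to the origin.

Part | A | x̄ᵢ | ȳᵢ | A·x̄ᵢ | A·ȳᵢ
rectangular body | 14400.00 | 80.00 | 45.00 | 1152000.00 | 648000.00
semicircular end | 3180.86 | -19.10 | 45.00 | -60750.00 | 143138.82
Σ | 17580.86 |  |  | 1091250.00 | 791138.82
X̄ = 1091250.00 / 17580.86 = 62.07 in
Ȳ = 791138.82 / 17580.86 = 45.00 in

X̄ = 62.07 in, Ȳ = 45.00 in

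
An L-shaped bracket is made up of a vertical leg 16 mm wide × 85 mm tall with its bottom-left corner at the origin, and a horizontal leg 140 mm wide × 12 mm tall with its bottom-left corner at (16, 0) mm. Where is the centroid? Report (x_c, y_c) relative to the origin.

x_c = 51.11 mm, y_c = 22.33 mm

vertical leg: A = 16 × 85 = 1360.00, centroid at (8.00, 42.50).
horizontal leg: A = 140 × 12 = 1680.00, centroid at (86.00, 6.00).
ΣA = 3040.00 mm²
ΣAx_c = (1360.00)(8.00) + (1680.00)(86.00) = 155360.00 mm³
ΣAy_c = (1360.00)(42.50) + (1680.00)(6.00) = 67880.00 mm³
x_c = 155360.00 / 3040.00 = 51.11 mm
y_c = 67880.00 / 3040.00 = 22.33 mm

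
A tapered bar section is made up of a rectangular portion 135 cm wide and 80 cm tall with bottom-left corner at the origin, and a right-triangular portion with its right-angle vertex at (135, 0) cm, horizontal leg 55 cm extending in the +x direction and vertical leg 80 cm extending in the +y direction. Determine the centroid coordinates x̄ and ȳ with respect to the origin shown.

Part | A | x̄ᵢ | ȳᵢ | A·x̄ᵢ | A·ȳᵢ
rectangular portion | 10800.00 | 67.50 | 40.00 | 729000.00 | 432000.00
triangular portion | 2200.00 | 153.33 | 26.67 | 337333.33 | 58666.67
Σ | 13000.00 |  |  | 1066333.33 | 490666.67
x̄ = 1066333.33 / 13000.00 = 82.03 cm
ȳ = 490666.67 / 13000.00 = 37.74 cm

x̄ = 82.03 cm, ȳ = 37.74 cm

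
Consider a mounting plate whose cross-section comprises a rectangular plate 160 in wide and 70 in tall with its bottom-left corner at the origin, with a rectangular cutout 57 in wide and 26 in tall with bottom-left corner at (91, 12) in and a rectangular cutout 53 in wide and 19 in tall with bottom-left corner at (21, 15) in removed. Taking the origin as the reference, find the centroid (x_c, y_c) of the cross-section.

plate: A = 160 × 70 = 11200.00, centroid at (80.00, 35.00).
hole 1: A = −(57 × 26) = -1482.00, centroid at (119.50, 25.00).
hole 2: A = −(53 × 19) = -1007.00, centroid at (47.50, 24.50).
ΣA = 8711.00 in²
ΣAx_c = (11200.00)(80.00) + (-1482.00)(119.50) + (-1007.00)(47.50) = 671068.50 in³
ΣAy_c = (11200.00)(35.00) + (-1482.00)(25.00) + (-1007.00)(24.50) = 330278.50 in³
x_c = 671068.50 / 8711.00 = 77.04 in
y_c = 330278.50 / 8711.00 = 37.92 in

x_c = 77.04 in, y_c = 37.92 in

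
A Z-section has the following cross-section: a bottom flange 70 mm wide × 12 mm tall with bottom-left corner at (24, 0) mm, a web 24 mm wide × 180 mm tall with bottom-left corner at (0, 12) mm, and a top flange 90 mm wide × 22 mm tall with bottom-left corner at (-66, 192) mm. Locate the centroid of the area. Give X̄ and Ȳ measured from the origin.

X̄ = 8.38 mm, Ȳ = 118.71 mm

bottom flange: A = 70 × 12 = 840.00, centroid at (59.00, 6.00).
web: A = 24 × 180 = 4320.00, centroid at (12.00, 102.00).
top flange: A = 90 × 22 = 1980.00, centroid at (-21.00, 203.00).
ΣA = 7140.00 mm², ΣAX̄ = 59820.00 mm³, ΣAȲ = 847620.00 mm³.
X̄ = 59820.00/7140.00 = 8.38 mm; Ȳ = 847620.00/7140.00 = 118.71 mm.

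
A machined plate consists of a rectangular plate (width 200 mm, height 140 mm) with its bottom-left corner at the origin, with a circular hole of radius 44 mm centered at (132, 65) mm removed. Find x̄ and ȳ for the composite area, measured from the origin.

plate: A = 200 × 140 = 28000.00, centroid at (100.00, 70.00).
hole: A = −π·44² = -6082.12, centroid at (132.00, 65.00).
ΣA = 21917.88 mm²
ΣAx̄ = (28000.00)(100.00) + (-6082.12)(132.00) = 1997159.71 mm³
ΣAȳ = (28000.00)(70.00) + (-6082.12)(65.00) = 1564661.98 mm³
x̄ = 1997159.71 / 21917.88 = 91.12 mm
ȳ = 1564661.98 / 21917.88 = 71.39 mm

x̄ = 91.12 mm, ȳ = 71.39 mm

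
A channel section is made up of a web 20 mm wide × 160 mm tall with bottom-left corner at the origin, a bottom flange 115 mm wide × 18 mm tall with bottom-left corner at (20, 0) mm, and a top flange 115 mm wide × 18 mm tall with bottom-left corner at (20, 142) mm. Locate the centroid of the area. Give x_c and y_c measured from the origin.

x_c = 48.07 mm, y_c = 80.00 mm

web: A = 20 × 160 = 3200.00, centroid at (10.00, 80.00).
bottom flange: A = 115 × 18 = 2070.00, centroid at (77.50, 9.00).
top flange: A = 115 × 18 = 2070.00, centroid at (77.50, 151.00).
ΣA = 7340.00 mm², ΣAx_c = 352850.00 mm³, ΣAy_c = 587200.00 mm³.
x_c = 352850.00/7340.00 = 48.07 mm; y_c = 587200.00/7340.00 = 80.00 mm.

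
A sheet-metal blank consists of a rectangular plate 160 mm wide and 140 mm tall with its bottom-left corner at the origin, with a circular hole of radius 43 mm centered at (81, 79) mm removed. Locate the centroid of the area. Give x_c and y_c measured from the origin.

plate: A = 160 × 140 = 22400.00, centroid at (80.00, 70.00).
hole: A = −π·43² = -5808.80, centroid at (81.00, 79.00).
ΣA = 16591.20 mm²
ΣAx_c = (22400.00)(80.00) + (-5808.80)(81.00) = 1321486.81 mm³
ΣAy_c = (22400.00)(70.00) + (-5808.80)(79.00) = 1109104.42 mm³
x_c = 1321486.81 / 16591.20 = 79.65 mm
y_c = 1109104.42 / 16591.20 = 66.85 mm

x_c = 79.65 mm, y_c = 66.85 mm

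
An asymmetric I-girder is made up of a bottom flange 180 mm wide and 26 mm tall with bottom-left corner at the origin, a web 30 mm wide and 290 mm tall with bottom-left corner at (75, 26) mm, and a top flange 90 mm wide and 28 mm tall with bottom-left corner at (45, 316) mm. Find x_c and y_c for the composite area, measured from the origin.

x_c = 90.00 mm, y_c = 149.69 mm

bottom flange: A = 180 × 26 = 4680.00, centroid at (90.00, 13.00).
web: A = 30 × 290 = 8700.00, centroid at (90.00, 171.00).
top flange: A = 90 × 28 = 2520.00, centroid at (90.00, 330.00).
ΣA = 15900.00 mm², ΣAx_c = 1431000.00 mm³, ΣAy_c = 2380140.00 mm³.
x_c = 1431000.00/15900.00 = 90.00 mm; y_c = 2380140.00/15900.00 = 149.69 mm.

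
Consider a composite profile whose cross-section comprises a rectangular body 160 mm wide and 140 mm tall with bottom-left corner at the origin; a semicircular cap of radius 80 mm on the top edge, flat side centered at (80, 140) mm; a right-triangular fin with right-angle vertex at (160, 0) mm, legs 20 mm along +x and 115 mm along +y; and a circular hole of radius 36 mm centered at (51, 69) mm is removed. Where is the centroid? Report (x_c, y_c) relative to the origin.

rectangular body: A = 160 × 140 = 22400.00, centroid at (80.00, 70.00).
semicircular top: A = ½π·80² = 10053.10, centroid at (80.00, 173.95).
triangular fin: A = ½·20·115 = 1150.00, centroid at (166.67, 38.33).
hole: A = −π·36² = -4071.50, centroid at (51.00, 69.00).
ΣA = 29531.59 mm²
ΣAx_c = (22400.00)(80.00) + (10053.10)(80.00) + (1150.00)(166.67) + (-4071.50)(51.00) = 2580267.68 mm³
ΣAy_c = (22400.00)(70.00) + (10053.10)(173.95) + (1150.00)(38.33) + (-4071.50)(69.00) = 3079916.39 mm³
x_c = 2580267.68 / 29531.59 = 87.37 mm
y_c = 3079916.39 / 29531.59 = 104.29 mm

x_c = 87.37 mm, y_c = 104.29 mm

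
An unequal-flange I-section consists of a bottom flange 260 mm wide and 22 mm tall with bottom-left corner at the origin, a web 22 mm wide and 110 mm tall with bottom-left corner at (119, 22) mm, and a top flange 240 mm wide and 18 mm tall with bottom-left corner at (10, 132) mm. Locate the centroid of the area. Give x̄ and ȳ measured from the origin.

x̄ = 130.00 mm, ȳ = 68.89 mm

Part | A | x̄ᵢ | ȳᵢ | A·x̄ᵢ | A·ȳᵢ
bottom flange | 5720.00 | 130.00 | 11.00 | 743600.00 | 62920.00
web | 2420.00 | 130.00 | 77.00 | 314600.00 | 186340.00
top flange | 4320.00 | 130.00 | 141.00 | 561600.00 | 609120.00
Σ | 12460.00 |  |  | 1619800.00 | 858380.00
x̄ = 1619800.00 / 12460.00 = 130.00 mm
ȳ = 858380.00 / 12460.00 = 68.89 mm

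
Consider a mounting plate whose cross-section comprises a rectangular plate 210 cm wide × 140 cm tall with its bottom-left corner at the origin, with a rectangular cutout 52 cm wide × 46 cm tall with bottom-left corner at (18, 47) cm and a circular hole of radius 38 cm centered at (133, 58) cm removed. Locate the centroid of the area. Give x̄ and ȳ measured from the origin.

x̄ = 105.84 cm, ȳ = 72.42 cm

plate: A = 210 × 140 = 29400.00, centroid at (105.00, 70.00).
hole 1: A = −(52 × 46) = -2392.00, centroid at (44.00, 70.00).
hole 2: A = −π·38² = -4536.46, centroid at (133.00, 58.00).
ΣA = 22471.54 cm²
ΣAx̄ = (29400.00)(105.00) + (-2392.00)(44.00) + (-4536.46)(133.00) = 2378402.85 cm³
ΣAȳ = (29400.00)(70.00) + (-2392.00)(70.00) + (-4536.46)(58.00) = 1627445.33 cm³
x̄ = 2378402.85 / 22471.54 = 105.84 cm
ȳ = 1627445.33 / 22471.54 = 72.42 cm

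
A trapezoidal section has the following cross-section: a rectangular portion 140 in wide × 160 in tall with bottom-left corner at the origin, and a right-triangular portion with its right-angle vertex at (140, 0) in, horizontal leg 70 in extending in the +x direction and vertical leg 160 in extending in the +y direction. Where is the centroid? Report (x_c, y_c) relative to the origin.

x_c = 88.67 in, y_c = 74.67 in

rectangular portion: A = 140 × 160 = 22400.00, centroid at (70.00, 80.00).
triangular portion: A = ½·70·160 = 5600.00, centroid at (163.33, 53.33).
ΣA = 28000.00 in², ΣAx_c = 2482666.67 in³, ΣAy_c = 2090666.67 in³.
x_c = 2482666.67/28000.00 = 88.67 in; y_c = 2090666.67/28000.00 = 74.67 in.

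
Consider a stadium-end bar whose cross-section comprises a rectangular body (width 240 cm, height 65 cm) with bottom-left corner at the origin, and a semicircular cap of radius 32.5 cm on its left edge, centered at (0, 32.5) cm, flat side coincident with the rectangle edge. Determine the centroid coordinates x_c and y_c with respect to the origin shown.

rectangular body: A = 240 × 65 = 15600.00, centroid at (120.00, 32.50).
semicircular end: A = ½π·32.5² = 1659.15, centroid at (-13.79, 32.50).
ΣA = 17259.15 cm²
ΣAx_c = (15600.00)(120.00) + (1659.15)(-13.79) = 1849114.58 cm³
ΣAy_c = (15600.00)(32.50) + (1659.15)(32.50) = 560922.49 cm³
x_c = 1849114.58 / 17259.15 = 107.14 cm
y_c = 560922.49 / 17259.15 = 32.50 cm

x_c = 107.14 cm, y_c = 32.50 cm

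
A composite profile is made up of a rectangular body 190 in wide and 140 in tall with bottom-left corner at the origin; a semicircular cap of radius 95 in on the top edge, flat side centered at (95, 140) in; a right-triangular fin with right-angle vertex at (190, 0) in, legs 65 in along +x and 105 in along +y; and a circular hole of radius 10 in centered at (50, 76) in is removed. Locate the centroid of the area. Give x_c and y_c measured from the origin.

x_c = 104.40 in, y_c = 102.88 in

rectangular body: A = 190 × 140 = 26600.00, centroid at (95.00, 70.00).
semicircular top: A = ½π·95² = 14176.44, centroid at (95.00, 180.32).
triangular fin: A = ½·65·105 = 3412.50, centroid at (211.67, 35.00).
hole: A = −π·10² = -314.16, centroid at (50.00, 76.00).
ΣA = 43874.78 in², ΣAx_c = 4580366.04 in³, ΣAy_c = 4513845.89 in³.
x_c = 4580366.04/43874.78 = 104.40 in; y_c = 4513845.89/43874.78 = 102.88 in.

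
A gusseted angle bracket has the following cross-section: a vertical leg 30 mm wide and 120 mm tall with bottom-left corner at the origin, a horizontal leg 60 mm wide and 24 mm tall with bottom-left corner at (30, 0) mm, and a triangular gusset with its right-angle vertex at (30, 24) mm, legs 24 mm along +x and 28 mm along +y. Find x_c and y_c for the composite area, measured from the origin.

vertical leg: A = 30 × 120 = 3600.00, centroid at (15.00, 60.00).
horizontal leg: A = 60 × 24 = 1440.00, centroid at (60.00, 12.00).
gusset: A = ½·24·28 = 336.00, centroid at (38.00, 33.33).
ΣA = 5376.00 mm²
ΣAx_c = (3600.00)(15.00) + (1440.00)(60.00) + (336.00)(38.00) = 153168.00 mm³
ΣAy_c = (3600.00)(60.00) + (1440.00)(12.00) + (336.00)(33.33) = 244480.00 mm³
x_c = 153168.00 / 5376.00 = 28.49 mm
y_c = 244480.00 / 5376.00 = 45.48 mm

x_c = 28.49 mm, y_c = 45.48 mm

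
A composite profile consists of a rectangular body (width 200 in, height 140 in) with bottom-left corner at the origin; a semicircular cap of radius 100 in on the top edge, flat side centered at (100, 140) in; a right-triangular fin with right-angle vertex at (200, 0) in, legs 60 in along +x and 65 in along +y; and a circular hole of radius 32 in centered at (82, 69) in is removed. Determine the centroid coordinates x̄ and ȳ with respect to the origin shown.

rectangular body: A = 200 × 140 = 28000.00, centroid at (100.00, 70.00).
semicircular top: A = ½π·100² = 15707.96, centroid at (100.00, 182.44).
triangular fin: A = ½·60·65 = 1950.00, centroid at (220.00, 21.67).
hole: A = −π·32² = -3216.99, centroid at (82.00, 69.00).
ΣA = 42440.97 in²
ΣAx̄ = (28000.00)(100.00) + (15707.96)(100.00) + (1950.00)(220.00) + (-3216.99)(82.00) = 4536003.07 in³
ΣAȳ = (28000.00)(70.00) + (15707.96)(182.44) + (1950.00)(21.67) + (-3216.99)(69.00) = 4646059.15 in³
x̄ = 4536003.07 / 42440.97 = 106.88 in
ȳ = 4646059.15 / 42440.97 = 109.47 in

x̄ = 106.88 in, ȳ = 109.47 in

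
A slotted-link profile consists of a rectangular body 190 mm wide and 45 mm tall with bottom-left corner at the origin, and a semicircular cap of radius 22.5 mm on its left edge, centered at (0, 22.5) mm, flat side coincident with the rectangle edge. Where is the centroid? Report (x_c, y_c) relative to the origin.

x_c = 86.10 mm, y_c = 22.50 mm

rectangular body: A = 190 × 45 = 8550.00, centroid at (95.00, 22.50).
semicircular end: A = ½π·22.5² = 795.22, centroid at (-9.55, 22.50).
ΣA = 9345.22 mm², ΣAx_c = 804656.25 mm³, ΣAy_c = 210267.35 mm³.
x_c = 804656.25/9345.22 = 86.10 mm; y_c = 210267.35/9345.22 = 22.50 mm.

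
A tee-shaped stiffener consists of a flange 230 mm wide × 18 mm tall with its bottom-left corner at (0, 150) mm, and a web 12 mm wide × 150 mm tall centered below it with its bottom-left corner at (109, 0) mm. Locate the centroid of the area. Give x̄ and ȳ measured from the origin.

x̄ = 115.00 mm, ȳ = 133.55 mm

web: A = 12 × 150 = 1800.00, centroid at (115.00, 75.00).
flange: A = 230 × 18 = 4140.00, centroid at (115.00, 159.00).
ΣA = 5940.00 mm²
ΣAx̄ = (1800.00)(115.00) + (4140.00)(115.00) = 683100.00 mm³
ΣAȳ = (1800.00)(75.00) + (4140.00)(159.00) = 793260.00 mm³
x̄ = 683100.00 / 5940.00 = 115.00 mm
ȳ = 793260.00 / 5940.00 = 133.55 mm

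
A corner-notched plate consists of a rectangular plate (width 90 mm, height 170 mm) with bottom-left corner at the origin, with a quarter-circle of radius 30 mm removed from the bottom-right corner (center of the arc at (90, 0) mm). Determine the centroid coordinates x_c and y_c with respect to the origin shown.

x_c = 43.44 mm, y_c = 88.50 mm

Part | A | x̄ᵢ | ȳᵢ | A·x̄ᵢ | A·ȳᵢ
plate | 15300.00 | 45.00 | 85.00 | 688500.00 | 1300500.00
removed quarter-circle | -706.86 | 77.27 | 12.73 | -54617.25 | -9000.00
Σ | 14593.14 |  |  | 633882.75 | 1291500.00
x_c = 633882.75 / 14593.14 = 43.44 mm
y_c = 1291500.00 / 14593.14 = 88.50 mm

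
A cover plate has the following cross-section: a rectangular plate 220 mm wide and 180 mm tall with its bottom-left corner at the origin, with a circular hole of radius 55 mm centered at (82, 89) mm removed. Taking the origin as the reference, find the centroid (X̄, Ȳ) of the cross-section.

X̄ = 118.84 mm, Ȳ = 90.32 mm

plate: A = 220 × 180 = 39600.00, centroid at (110.00, 90.00).
hole: A = −π·55² = -9503.32, centroid at (82.00, 89.00).
ΣA = 30096.68 mm², ΣAX̄ = 3576727.94 mm³, ΣAȲ = 2718204.72 mm³.
X̄ = 3576727.94/30096.68 = 118.84 mm; Ȳ = 2718204.72/30096.68 = 90.32 mm.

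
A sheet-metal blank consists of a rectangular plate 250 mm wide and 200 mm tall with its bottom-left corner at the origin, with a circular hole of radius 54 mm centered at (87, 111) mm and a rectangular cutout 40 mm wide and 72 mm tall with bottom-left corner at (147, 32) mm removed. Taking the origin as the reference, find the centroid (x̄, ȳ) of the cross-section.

x̄ = 130.98 mm, ȳ = 99.77 mm

plate: A = 250 × 200 = 50000.00, centroid at (125.00, 100.00).
hole 1: A = −π·54² = -9160.88, centroid at (87.00, 111.00).
hole 2: A = −(40 × 72) = -2880.00, centroid at (167.00, 68.00).
ΣA = 37959.12 mm²
ΣAx̄ = (50000.00)(125.00) + (-9160.88)(87.00) + (-2880.00)(167.00) = 4972043.08 mm³
ΣAȳ = (50000.00)(100.00) + (-9160.88)(111.00) + (-2880.00)(68.00) = 3787301.86 mm³
x̄ = 4972043.08 / 37959.12 = 130.98 mm
ȳ = 3787301.86 / 37959.12 = 99.77 mm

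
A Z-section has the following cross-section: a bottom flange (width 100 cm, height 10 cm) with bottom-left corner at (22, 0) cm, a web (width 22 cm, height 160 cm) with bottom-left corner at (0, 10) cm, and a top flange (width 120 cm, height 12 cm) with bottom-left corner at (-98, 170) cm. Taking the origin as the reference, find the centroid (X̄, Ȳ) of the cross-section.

X̄ = 9.40 cm, Ȳ = 96.52 cm

bottom flange: A = 100 × 10 = 1000.00, centroid at (72.00, 5.00).
web: A = 22 × 160 = 3520.00, centroid at (11.00, 90.00).
top flange: A = 120 × 12 = 1440.00, centroid at (-38.00, 176.00).
ΣA = 5960.00 cm²
ΣAX̄ = (1000.00)(72.00) + (3520.00)(11.00) + (1440.00)(-38.00) = 56000.00 cm³
ΣAȲ = (1000.00)(5.00) + (3520.00)(90.00) + (1440.00)(176.00) = 575240.00 cm³
X̄ = 56000.00 / 5960.00 = 9.40 cm
Ȳ = 575240.00 / 5960.00 = 96.52 cm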